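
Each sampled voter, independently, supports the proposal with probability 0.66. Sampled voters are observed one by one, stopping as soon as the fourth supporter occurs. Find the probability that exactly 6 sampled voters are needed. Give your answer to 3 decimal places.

Y = trial on which the fourth success occurs; negative binomial, r=4, p=0.66.
P(Y=6) = C(5,3) · p^4 · (1−p)^2
= 10 · 0.18975 · 0.1156 = 0.21935

0.219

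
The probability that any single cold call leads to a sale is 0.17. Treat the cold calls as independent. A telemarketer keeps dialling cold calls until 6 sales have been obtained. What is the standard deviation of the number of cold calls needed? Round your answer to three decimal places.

13.127

Y = total cold calls until the sixth success; negative binomial with r=6, p=0.17.
SD(Y) = √[r(1−p)/p²] = √(172.31834) = 13.12701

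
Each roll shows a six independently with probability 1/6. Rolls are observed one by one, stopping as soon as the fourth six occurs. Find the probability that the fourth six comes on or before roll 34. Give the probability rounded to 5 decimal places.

0.84131

Finishing within 34 rolls ⇔ at least 4 successes in the first 34. With X ~ Binomial(34, 0.166667), P(Y ≤ 34) = 1 − P(X ≤ 3).
  k=0: C(34,0)·0.166667^0·0.833333^34 = 0.0020316
  k=1: C(34,1)·0.166667^1·0.833333^33 = 0.0138149
  k=2: C(34,2)·0.166667^2·0.833333^32 = 0.0455890
  k=3: C(34,3)·0.166667^3·0.833333^31 = 0.0972566
1 − 0.1586921 = 0.8413079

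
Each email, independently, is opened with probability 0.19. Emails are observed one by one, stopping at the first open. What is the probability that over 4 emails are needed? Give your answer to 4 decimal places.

Y = number of emails to the first success; geometric, p = 0.19.
P(Y > 4) = P(first 4 all fail) = (1−p)^4 = 0.430467

0.4305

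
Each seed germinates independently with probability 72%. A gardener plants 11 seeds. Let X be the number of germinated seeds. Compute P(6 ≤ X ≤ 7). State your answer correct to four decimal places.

0.3142

X ~ Binomial(11, 0.72); P(6 ≤ X ≤ 7) = Σ C(11,k) p^k (1−p)^(11−k) over k:
  k=6: C(11,6)·0.72^6·0.28^5 = 0.110771
  k=7: C(11,7)·0.72^7·0.28^4 = 0.203457
Total = 0.314229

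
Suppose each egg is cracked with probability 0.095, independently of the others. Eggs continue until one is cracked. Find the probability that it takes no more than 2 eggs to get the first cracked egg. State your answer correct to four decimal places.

0.1810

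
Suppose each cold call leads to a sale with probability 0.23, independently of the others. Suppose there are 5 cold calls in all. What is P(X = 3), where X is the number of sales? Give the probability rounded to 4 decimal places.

0.0721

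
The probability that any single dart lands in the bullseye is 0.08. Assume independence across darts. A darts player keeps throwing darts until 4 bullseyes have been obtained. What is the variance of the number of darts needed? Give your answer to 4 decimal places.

Y = total darts until the fourth success; negative binomial with r=4, p=0.08.
Var(Y) = r(1−p)/p² = 4·0.92 / 0.08² = 575.000000

575.0000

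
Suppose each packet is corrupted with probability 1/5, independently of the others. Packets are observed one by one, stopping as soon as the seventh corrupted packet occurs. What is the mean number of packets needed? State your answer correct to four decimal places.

Y = total packets until the seventh success; negative binomial with r=7, p=0.20.
E[Y] = r / p = 7 / 0.20 = 35.000000

35.0000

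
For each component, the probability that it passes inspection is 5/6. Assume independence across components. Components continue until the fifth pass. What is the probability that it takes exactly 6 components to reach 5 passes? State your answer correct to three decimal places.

Y = trial on which the fifth success occurs; negative binomial, r=5, p=0.833333.
P(Y=6) = C(5,4) · p^5 · (1−p)^1
= 5 · 0.40188 · 0.16667 = 0.33490

0.335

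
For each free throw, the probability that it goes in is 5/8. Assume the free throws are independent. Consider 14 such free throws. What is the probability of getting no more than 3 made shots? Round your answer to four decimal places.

X ~ Binomial(14, 0.625); P(X ≤ 3) = Σ C(14,k) p^k (1−p)^(14−k) over k:
  k=0: C(14,0)·0.625^0·0.375^14 = 0.000001
  k=1: C(14,1)·0.625^1·0.375^13 = 0.000025
  k=2: C(14,2)·0.625^2·0.375^12 = 0.000275
  k=3: C(14,3)·0.625^3·0.375^11 = 0.001833
Total = 0.002134

0.0021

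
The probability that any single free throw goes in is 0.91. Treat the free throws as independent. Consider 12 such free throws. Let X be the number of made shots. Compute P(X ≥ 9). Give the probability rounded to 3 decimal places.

X ~ Binomial(12, 0.91); P(X ≥ 9) = Σ C(12,k) p^k (1−p)^(12−k) over k:
  k=9: C(12,9)·0.91^9·0.09^3 = 0.06863
  k=10: C(12,10)·0.91^10·0.09^2 = 0.20818
  k=11: C(12,11)·0.91^11·0.09^1 = 0.38272
  k=12: C(12,12)·0.91^12·0.09^0 = 0.32248
Total = 0.98201

0.982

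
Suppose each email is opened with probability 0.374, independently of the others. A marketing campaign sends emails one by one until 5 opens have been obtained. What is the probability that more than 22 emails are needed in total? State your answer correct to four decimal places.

0.0454

Needing more than 22 emails ⇔ fewer than 5 successes in the first 22. With X ~ Binomial(22, 0.374), P(Y > 22) = P(X ≤ 4).
  k=0: C(22,0)·0.374^0·0.626^22 = 0.000033
  k=1: C(22,1)·0.374^1·0.626^21 = 0.000440
  k=2: C(22,2)·0.374^2·0.626^20 = 0.002760
  k=3: C(22,3)·0.374^3·0.626^19 = 0.010991
  k=4: C(22,4)·0.374^4·0.626^18 = 0.031192
P(X ≤ 4) = 0.045416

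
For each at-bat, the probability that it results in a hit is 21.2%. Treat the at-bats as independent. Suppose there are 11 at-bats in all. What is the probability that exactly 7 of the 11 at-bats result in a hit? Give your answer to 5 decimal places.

0.00245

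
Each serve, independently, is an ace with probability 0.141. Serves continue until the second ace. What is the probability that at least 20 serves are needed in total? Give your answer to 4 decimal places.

0.2294

Needing more than 19 serves ⇔ fewer than 2 successes in the first 19. With X ~ Binomial(19, 0.141), P(Y > 19) = P(X ≤ 1).
  k=0: C(19,0)·0.141^0·0.859^19 = 0.055702
  k=1: C(19,1)·0.141^1·0.859^18 = 0.173720
P(X ≤ 1) = 0.229422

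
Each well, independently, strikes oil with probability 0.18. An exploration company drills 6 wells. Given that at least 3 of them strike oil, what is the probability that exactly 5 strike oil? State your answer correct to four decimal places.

0.0123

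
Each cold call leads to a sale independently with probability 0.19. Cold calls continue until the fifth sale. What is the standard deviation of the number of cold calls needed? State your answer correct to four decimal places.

Y = total cold calls until the fifth success; negative binomial with r=5, p=0.19.
SD(Y) = √[r(1−p)/p²] = √(112.188366) = 10.591901

10.5919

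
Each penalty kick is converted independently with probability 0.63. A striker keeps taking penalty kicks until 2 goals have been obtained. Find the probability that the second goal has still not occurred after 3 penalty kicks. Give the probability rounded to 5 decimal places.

Needing more than 3 penalty kicks ⇔ fewer than 2 successes in the first 3. With X ~ Binomial(3, 0.63), P(Y > 3) = P(X ≤ 1).
  k=0: C(3,0)·0.63^0·0.37^3 = 0.0506530
  k=1: C(3,1)·0.63^1·0.37^2 = 0.2587410
P(X ≤ 1) = 0.3093940

0.30939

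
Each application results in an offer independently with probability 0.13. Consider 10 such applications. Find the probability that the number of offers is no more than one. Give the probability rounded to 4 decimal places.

0.6196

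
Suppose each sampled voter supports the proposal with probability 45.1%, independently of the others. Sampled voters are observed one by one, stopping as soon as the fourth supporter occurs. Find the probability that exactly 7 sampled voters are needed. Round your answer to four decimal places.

Y = trial on which the fourth success occurs; negative binomial, r=4, p=0.451.
P(Y=7) = C(6,3) · p^4 · (1−p)^3
= 20 · 0.041372 · 0.16547 = 0.136916

0.1369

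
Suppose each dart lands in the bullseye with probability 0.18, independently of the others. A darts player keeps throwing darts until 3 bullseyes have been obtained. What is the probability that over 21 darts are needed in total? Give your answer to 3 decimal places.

0.244

Needing more than 21 darts ⇔ fewer than 3 successes in the first 21. With X ~ Binomial(21, 0.18), P(Y > 21) = P(X ≤ 2).
  k=0: C(21,0)·0.18^0·0.82^21 = 0.01549
  k=1: C(21,1)·0.18^1·0.82^20 = 0.07141
  k=2: C(21,2)·0.18^2·0.82^19 = 0.15676
P(X ≤ 2) = 0.24366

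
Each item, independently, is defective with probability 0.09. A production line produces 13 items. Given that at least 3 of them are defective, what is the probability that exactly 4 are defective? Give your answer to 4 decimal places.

0.1905

X ~ Binomial(13, 0.09). Want P(X=4 | X≥3) = P(X=4) / P(X≥3).
P(X=4) = C(13,4)·0.09^4·0.91^9 = 0.020075
P(X≥3) = 1 − 0.293453 − 0.377296 − 0.223890 = 0.105361
Ratio = 0.020075 / 0.105361 = 0.190533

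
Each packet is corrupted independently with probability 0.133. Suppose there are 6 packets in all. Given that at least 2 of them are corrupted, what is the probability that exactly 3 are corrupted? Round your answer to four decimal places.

0.1664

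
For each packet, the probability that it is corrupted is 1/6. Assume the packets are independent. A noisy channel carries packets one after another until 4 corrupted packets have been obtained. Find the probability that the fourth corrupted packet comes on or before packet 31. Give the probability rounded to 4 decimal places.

Finishing within 31 packets ⇔ at least 4 successes in the first 31. With X ~ Binomial(31, 0.166667), P(Y ≤ 31) = 1 − P(X ≤ 3).
  k=0: C(31,0)·0.166667^0·0.833333^31 = 0.003511
  k=1: C(31,1)·0.166667^1·0.833333^30 = 0.021766
  k=2: C(31,2)·0.166667^2·0.833333^29 = 0.065297
  k=3: C(31,3)·0.166667^3·0.833333^28 = 0.126241
1 − 0.216815 = 0.783185

0.7832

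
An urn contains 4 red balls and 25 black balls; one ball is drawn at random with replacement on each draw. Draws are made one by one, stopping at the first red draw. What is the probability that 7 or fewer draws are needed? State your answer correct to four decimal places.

Y = number of draws to the first success; geometric, p = 0.137931.
P(Y ≤ 7) = 1 − (1−p)^7 = 1 − 0.353830 = 0.646170

0.6462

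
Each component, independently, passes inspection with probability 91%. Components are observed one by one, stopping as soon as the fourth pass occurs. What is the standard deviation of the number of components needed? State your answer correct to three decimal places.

0.659

Y = total components until the fourth success; negative binomial with r=4, p=0.91.
SD(Y) = √[r(1−p)/p²] = √(0.43473) = 0.65934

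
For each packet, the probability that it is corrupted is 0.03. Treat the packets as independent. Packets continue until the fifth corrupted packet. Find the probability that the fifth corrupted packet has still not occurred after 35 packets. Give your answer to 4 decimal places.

0.9963

Needing more than 35 packets ⇔ fewer than 5 successes in the first 35. With X ~ Binomial(35, 0.03), P(Y > 35) = P(X ≤ 4).
  k=0: C(35,0)·0.03^0·0.97^35 = 0.344358
  k=1: C(35,1)·0.03^1·0.97^34 = 0.372759
  k=2: C(35,2)·0.03^2·0.97^33 = 0.195987
  k=3: C(35,3)·0.03^3·0.97^32 = 0.066676
  k=4: C(35,4)·0.03^4·0.97^31 = 0.016497
P(X ≤ 4) = 0.996277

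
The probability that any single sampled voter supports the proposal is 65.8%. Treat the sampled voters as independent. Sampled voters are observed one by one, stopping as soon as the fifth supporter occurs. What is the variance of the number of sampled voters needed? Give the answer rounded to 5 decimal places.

Y = total sampled voters until the fifth success; negative binomial with r=5, p=0.658.
Var(Y) = r(1−p)/p² = 5·0.342 / 0.658² = 3.9495201

3.94952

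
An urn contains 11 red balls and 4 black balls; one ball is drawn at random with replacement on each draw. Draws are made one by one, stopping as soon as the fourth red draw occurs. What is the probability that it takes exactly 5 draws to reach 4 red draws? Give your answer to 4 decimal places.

Y = trial on which the fourth success occurs; negative binomial, r=4, p=0.733333.
P(Y=5) = C(4,3) · p^4 · (1−p)^1
= 4 · 0.2892 · 0.26667 = 0.308485

0.3085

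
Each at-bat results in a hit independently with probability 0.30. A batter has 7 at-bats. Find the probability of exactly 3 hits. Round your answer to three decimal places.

X ~ Binomial(n=7, p=0.30).
P(X=3) = C(7,3) · p^3 · (1−p)^4
= 35 · 0.027 · 0.2401 = 0.22689

0.227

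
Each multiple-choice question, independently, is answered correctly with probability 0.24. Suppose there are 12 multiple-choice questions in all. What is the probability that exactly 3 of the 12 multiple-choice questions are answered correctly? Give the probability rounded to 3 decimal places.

0.257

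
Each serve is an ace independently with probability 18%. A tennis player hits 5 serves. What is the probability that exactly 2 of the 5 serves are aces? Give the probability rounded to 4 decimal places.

X ~ Binomial(n=5, p=0.18).
P(X=2) = C(5,2) · p^2 · (1−p)^3
= 10 · 0.0324 · 0.55137 = 0.178643

0.1786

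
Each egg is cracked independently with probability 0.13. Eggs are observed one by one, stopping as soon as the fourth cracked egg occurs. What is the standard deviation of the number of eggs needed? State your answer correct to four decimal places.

Y = total eggs until the fourth success; negative binomial with r=4, p=0.13.
SD(Y) = √[r(1−p)/p²] = √(205.917160) = 14.349814

14.3498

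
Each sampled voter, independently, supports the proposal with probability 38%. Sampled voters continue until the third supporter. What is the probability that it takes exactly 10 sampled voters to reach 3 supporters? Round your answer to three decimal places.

Y = trial on which the third success occurs; negative binomial, r=3, p=0.38.
P(Y=10) = C(9,2) · p^3 · (1−p)^7
= 36 · 0.054872 · 0.035216 = 0.06957

0.070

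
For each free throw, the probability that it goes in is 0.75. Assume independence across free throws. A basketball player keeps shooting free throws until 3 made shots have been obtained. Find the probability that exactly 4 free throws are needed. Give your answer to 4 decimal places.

0.3164

Y = trial on which the third success occurs; negative binomial, r=3, p=0.75.
P(Y=4) = C(3,2) · p^3 · (1−p)^1
= 3 · 0.42188 · 0.25 = 0.316406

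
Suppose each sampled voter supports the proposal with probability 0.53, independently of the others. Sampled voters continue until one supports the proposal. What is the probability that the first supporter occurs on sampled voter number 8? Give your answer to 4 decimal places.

Geometric (trials to first success), p = 0.53.
P(Y = 8) = (1−p)^7 · p = 0.0050662 · 0.53 = 0.002685

0.0027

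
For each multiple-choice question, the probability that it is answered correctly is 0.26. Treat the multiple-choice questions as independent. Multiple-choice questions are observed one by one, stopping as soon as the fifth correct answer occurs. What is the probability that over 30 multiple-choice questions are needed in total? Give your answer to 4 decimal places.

0.0787

Needing more than 30 multiple-choice questions ⇔ fewer than 5 successes in the first 30. With X ~ Binomial(30, 0.26), P(Y > 30) = P(X ≤ 4).
  k=0: C(30,0)·0.26^0·0.74^30 = 0.000119
  k=1: C(30,1)·0.26^1·0.74^29 = 0.001258
  k=2: C(30,2)·0.26^2·0.74^28 = 0.006411
  k=3: C(30,3)·0.26^3·0.74^27 = 0.021023
  k=4: C(30,4)·0.26^4·0.74^26 = 0.049859
P(X ≤ 4) = 0.078672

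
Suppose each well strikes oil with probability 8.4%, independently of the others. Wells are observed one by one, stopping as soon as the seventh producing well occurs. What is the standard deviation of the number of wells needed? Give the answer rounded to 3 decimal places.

Y = total wells until the seventh success; negative binomial with r=7, p=0.084.
SD(Y) = √[r(1−p)/p²] = √(908.73016) = 30.14515

30.145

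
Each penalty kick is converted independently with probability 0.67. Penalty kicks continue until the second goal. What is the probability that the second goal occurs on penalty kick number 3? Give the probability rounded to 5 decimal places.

0.29627

Y = trial on which the second success occurs; negative binomial, r=2, p=0.67.
P(Y=3) = C(2,1) · p^2 · (1−p)^1
= 2 · 0.4489 · 0.33 = 0.2962740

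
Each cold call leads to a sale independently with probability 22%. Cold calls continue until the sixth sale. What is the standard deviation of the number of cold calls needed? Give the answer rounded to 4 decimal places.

Y = total cold calls until the sixth success; negative binomial with r=6, p=0.22.
SD(Y) = √[r(1−p)/p²] = √(96.694215) = 9.833322

9.8333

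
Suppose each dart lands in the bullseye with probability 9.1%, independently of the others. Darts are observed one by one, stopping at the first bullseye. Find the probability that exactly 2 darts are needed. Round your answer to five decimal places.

Geometric (trials to first success), p = 0.091.
P(Y = 2) = (1−p)^1 · p = 0.909 · 0.091 = 0.0827190

0.08272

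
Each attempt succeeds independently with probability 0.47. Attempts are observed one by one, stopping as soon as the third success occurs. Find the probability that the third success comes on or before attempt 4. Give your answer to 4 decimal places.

0.2689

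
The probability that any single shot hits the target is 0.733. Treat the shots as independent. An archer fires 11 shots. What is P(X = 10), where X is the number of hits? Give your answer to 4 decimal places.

0.1315

X ~ Binomial(n=11, p=0.733).
P(X=10) = C(11,10) · p^10 · (1−p)^1
= 11 · 0.044775 · 0.267 = 0.131505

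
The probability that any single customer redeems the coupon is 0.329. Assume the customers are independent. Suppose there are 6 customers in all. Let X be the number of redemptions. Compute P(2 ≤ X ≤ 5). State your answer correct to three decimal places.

0.639

X ~ Binomial(6, 0.329); P(2 ≤ X ≤ 5) = Σ C(6,k) p^k (1−p)^(6−k) over k:
  k=2: C(6,2)·0.329^2·0.671^4 = 0.32913
  k=3: C(6,3)·0.329^3·0.671^3 = 0.21517
  k=4: C(6,4)·0.329^4·0.671^2 = 0.07913
  k=5: C(6,5)·0.329^5·0.671^1 = 0.01552
Total = 0.63895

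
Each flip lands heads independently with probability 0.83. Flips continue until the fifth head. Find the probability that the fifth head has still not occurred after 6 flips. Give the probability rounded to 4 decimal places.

Needing more than 6 flips ⇔ fewer than 5 successes in the first 6. With X ~ Binomial(6, 0.83), P(Y > 6) = P(X ≤ 4).
  k=0: C(6,0)·0.83^0·0.17^6 = 0.000024
  k=1: C(6,1)·0.83^1·0.17^5 = 0.000707
  k=2: C(6,2)·0.83^2·0.17^4 = 0.008631
  k=3: C(6,3)·0.83^3·0.17^3 = 0.056184
  k=4: C(6,4)·0.83^4·0.17^2 = 0.205732
P(X ≤ 4) = 0.271277

0.2713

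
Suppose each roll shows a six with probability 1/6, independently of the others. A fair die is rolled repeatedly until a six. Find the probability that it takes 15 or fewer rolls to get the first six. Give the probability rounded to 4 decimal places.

0.9351

Y = number of rolls to the first success; geometric, p = 0.166667.
P(Y ≤ 15) = 1 − (1−p)^15 = 1 − 0.064905 = 0.935095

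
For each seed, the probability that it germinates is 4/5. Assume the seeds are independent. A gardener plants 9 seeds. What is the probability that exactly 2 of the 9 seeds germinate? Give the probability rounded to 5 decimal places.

0.00029

X ~ Binomial(n=9, p=0.80).
P(X=2) = C(9,2) · p^2 · (1−p)^7
= 36 · 0.64 · 1.28e-05 = 0.0002949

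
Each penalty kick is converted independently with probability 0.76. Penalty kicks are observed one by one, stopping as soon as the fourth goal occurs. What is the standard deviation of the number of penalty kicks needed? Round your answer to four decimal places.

Y = total penalty kicks until the fourth success; negative binomial with r=4, p=0.76.
SD(Y) = √[r(1−p)/p²] = √(1.662050) = 1.289205

1.2892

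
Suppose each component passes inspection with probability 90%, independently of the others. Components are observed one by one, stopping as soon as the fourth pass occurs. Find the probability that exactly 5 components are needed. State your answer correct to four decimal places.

0.2624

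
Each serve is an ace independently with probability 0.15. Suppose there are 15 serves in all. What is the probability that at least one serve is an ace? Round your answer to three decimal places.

P(at least one) = 1 − P(none) = 1 − (1 − 0.15)^15
= 1 − 0.08735 = 0.91265

0.913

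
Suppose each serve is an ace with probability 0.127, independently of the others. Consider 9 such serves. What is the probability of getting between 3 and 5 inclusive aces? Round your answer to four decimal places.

X ~ Binomial(9, 0.127); P(3 ≤ X ≤ 5) = Σ C(9,k) p^k (1−p)^(9−k) over k:
  k=3: C(9,3)·0.127^3·0.873^6 = 0.076169
  k=4: C(9,4)·0.127^4·0.873^5 = 0.016621
  k=5: C(9,5)·0.127^5·0.873^4 = 0.002418
Total = 0.095208

0.0952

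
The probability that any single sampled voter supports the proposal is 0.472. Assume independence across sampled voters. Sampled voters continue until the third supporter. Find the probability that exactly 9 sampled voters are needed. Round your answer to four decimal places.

0.0638

Y = trial on which the third success occurs; negative binomial, r=3, p=0.472.
P(Y=9) = C(8,2) · p^3 · (1−p)^6
= 28 · 0.10515 · 0.021667 = 0.063795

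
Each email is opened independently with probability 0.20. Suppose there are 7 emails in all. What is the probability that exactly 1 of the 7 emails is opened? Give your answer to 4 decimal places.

0.3670

X ~ Binomial(n=7, p=0.20).
P(X=1) = C(7,1) · p^1 · (1−p)^6
= 7 · 0.2 · 0.26214 = 0.367002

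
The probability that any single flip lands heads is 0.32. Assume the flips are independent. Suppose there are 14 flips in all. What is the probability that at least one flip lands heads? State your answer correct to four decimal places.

P(at least one) = 1 − P(none) = 1 − (1 − 0.32)^14
= 1 − 0.004520 = 0.995480

0.9955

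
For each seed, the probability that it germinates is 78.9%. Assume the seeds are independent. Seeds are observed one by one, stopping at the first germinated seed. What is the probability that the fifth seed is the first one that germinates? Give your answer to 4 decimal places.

0.0016

Geometric (trials to first success), p = 0.789.
P(Y = 5) = (1−p)^4 · p = 0.0019821 · 0.789 = 0.001564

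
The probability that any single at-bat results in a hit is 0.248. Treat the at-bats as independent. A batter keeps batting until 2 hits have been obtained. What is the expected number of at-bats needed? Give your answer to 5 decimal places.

8.06452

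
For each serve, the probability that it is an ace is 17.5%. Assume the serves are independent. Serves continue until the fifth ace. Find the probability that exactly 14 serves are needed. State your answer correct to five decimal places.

Y = trial on which the fifth success occurs; negative binomial, r=5, p=0.175.
P(Y=14) = C(13,4) · p^5 · (1−p)^9
= 715 · 0.00016413 · 0.17705 = 0.0207770

0.02078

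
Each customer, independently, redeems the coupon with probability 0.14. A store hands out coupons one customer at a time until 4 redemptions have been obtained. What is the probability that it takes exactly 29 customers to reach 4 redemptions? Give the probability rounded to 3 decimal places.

0.029

Y = trial on which the fourth success occurs; negative binomial, r=4, p=0.14.
P(Y=29) = C(28,3) · p^4 · (1−p)^25
= 3276 · 0.00038416 · 0.023039 = 0.02899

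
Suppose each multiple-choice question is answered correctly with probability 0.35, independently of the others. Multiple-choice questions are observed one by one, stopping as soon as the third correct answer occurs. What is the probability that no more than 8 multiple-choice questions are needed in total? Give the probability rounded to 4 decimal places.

0.5722

Finishing within 8 multiple-choice questions ⇔ at least 3 successes in the first 8. With X ~ Binomial(8, 0.35), P(Y ≤ 8) = 1 − P(X ≤ 2).
  k=0: C(8,0)·0.35^0·0.65^8 = 0.031864
  k=1: C(8,1)·0.35^1·0.65^7 = 0.137262
  k=2: C(8,2)·0.35^2·0.65^6 = 0.258687
1 − 0.427814 = 0.572186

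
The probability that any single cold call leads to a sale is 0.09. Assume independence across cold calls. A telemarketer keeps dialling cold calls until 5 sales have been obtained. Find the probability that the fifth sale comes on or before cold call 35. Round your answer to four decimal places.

0.2032

Finishing within 35 cold calls ⇔ at least 5 successes in the first 35. With X ~ Binomial(35, 0.09), P(Y ≤ 35) = 1 − P(X ≤ 4).
  k=0: C(35,0)·0.09^0·0.91^35 = 0.036851
  k=1: C(35,1)·0.09^1·0.91^34 = 0.127561
  k=2: C(35,2)·0.09^2·0.91^33 = 0.214471
  k=3: C(35,3)·0.09^3·0.91^32 = 0.233325
  k=4: C(35,4)·0.09^4·0.91^31 = 0.184609
1 − 0.796817 = 0.203183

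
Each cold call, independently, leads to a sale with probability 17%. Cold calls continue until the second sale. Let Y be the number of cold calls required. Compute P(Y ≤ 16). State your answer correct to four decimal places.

Finishing within 16 cold calls ⇔ at least 2 successes in the first 16. With X ~ Binomial(16, 0.17), P(Y ≤ 16) = 1 − P(X ≤ 1).
  k=0: C(16,0)·0.17^0·0.83^16 = 0.050728
  k=1: C(16,1)·0.17^1·0.83^15 = 0.166242
1 − 0.216970 = 0.783030

0.7830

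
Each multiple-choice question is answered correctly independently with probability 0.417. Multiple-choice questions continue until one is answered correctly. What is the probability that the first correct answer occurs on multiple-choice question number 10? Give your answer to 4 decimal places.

0.0032

Geometric (trials to first success), p = 0.417.
P(Y = 10) = (1−p)^9 · p = 0.0077807 · 0.417 = 0.003245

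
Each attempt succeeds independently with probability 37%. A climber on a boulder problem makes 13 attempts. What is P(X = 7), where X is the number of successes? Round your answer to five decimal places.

X ~ Binomial(n=13, p=0.37).
P(X=7) = C(13,7) · p^7 · (1−p)^6
= 1716 · 0.00094932 · 0.062524 = 0.1018527

0.10185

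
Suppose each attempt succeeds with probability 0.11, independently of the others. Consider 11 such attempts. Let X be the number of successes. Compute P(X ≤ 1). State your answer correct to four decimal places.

X ~ Binomial(11, 0.11); P(X ≤ 1) = Σ C(11,k) p^k (1−p)^(11−k) over k:
  k=0: C(11,0)·0.11^0·0.89^11 = 0.277517
  k=1: C(11,1)·0.11^1·0.89^10 = 0.377299
Total = 0.654816

0.6548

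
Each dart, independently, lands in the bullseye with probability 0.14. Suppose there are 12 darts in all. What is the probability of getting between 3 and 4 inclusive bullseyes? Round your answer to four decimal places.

0.2122

X ~ Binomial(12, 0.14); P(3 ≤ X ≤ 4) = Σ C(12,k) p^k (1−p)^(12−k) over k:
  k=3: C(12,3)·0.14^3·0.86^9 = 0.155343
  k=4: C(12,4)·0.14^4·0.86^8 = 0.056899
Total = 0.212242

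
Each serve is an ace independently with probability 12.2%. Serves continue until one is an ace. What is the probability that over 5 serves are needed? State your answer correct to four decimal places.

0.5218

Y = number of serves to the first success; geometric, p = 0.122.
P(Y > 5) = P(first 5 all fail) = (1−p)^5 = 0.521762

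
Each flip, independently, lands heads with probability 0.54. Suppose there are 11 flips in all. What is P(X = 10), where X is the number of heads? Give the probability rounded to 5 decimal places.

X ~ Binomial(n=11, p=0.54).
P(X=10) = C(11,10) · p^10 · (1−p)^1
= 11 · 0.0021083 · 0.46 = 0.0106681

0.01067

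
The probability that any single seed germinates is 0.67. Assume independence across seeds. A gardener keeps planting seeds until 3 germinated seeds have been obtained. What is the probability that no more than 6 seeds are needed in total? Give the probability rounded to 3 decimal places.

0.903

Finishing within 6 seeds ⇔ at least 3 successes in the first 6. With X ~ Binomial(6, 0.67), P(Y ≤ 6) = 1 − P(X ≤ 2).
  k=0: C(6,0)·0.67^0·0.33^6 = 0.00129
  k=1: C(6,1)·0.67^1·0.33^5 = 0.01573
  k=2: C(6,2)·0.67^2·0.33^4 = 0.07985
1 − 0.09688 = 0.90312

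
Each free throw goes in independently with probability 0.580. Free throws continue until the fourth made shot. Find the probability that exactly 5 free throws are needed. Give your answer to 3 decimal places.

0.190

Y = trial on which the fourth success occurs; negative binomial, r=4, p=0.58.
P(Y=5) = C(4,3) · p^4 · (1−p)^1
= 4 · 0.11316 · 0.42 = 0.19012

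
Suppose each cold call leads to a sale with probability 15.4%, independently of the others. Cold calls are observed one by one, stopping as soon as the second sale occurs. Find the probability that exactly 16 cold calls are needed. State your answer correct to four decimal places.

0.0342

Y = trial on which the second success occurs; negative binomial, r=2, p=0.154.
P(Y=16) = C(15,1) · p^2 · (1−p)^14
= 15 · 0.023716 · 0.096202 = 0.034223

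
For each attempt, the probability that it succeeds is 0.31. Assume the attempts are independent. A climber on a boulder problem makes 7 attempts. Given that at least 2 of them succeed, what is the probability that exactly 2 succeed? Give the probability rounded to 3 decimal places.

0.457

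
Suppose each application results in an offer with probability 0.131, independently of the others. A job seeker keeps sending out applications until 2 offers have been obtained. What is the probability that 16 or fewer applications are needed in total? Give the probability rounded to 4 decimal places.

Finishing within 16 applications ⇔ at least 2 successes in the first 16. With X ~ Binomial(16, 0.131), P(Y ≤ 16) = 1 − P(X ≤ 1).
  k=0: C(16,0)·0.131^0·0.869^16 = 0.105759
  k=1: C(16,1)·0.131^1·0.869^15 = 0.255087
1 − 0.360846 = 0.639154

0.6392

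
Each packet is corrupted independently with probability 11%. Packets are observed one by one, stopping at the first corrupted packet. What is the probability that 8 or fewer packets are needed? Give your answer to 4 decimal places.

0.6063

Y = number of packets to the first success; geometric, p = 0.11.
P(Y ≤ 8) = 1 − (1−p)^8 = 1 − 0.393659 = 0.606341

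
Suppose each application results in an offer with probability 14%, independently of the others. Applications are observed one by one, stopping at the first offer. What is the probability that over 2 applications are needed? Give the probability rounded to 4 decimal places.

0.7396

Y = number of applications to the first success; geometric, p = 0.14.
P(Y > 2) = P(first 2 all fail) = (1−p)^2 = 0.739600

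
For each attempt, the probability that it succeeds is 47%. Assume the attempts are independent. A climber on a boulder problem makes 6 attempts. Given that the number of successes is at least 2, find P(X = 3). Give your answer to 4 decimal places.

0.3595

X ~ Binomial(6, 0.47). Want P(X=3 | X≥2) = P(X=3) / P(X≥2).
P(X=3) = C(6,3)·0.47^3·0.53^3 = 0.309137
P(X≥2) = 1 − 0.022164 − 0.117931 = 0.859905
Ratio = 0.309137 / 0.859905 = 0.359502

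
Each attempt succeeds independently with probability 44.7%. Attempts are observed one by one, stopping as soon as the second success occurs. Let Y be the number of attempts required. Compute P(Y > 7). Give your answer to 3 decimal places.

Needing more than 7 attempts ⇔ fewer than 2 successes in the first 7. With X ~ Binomial(7, 0.447), P(Y > 7) = P(X ≤ 1).
  k=0: C(7,0)·0.447^0·0.553^7 = 0.01582
  k=1: C(7,1)·0.447^1·0.553^6 = 0.08949
P(X ≤ 1) = 0.10530

0.105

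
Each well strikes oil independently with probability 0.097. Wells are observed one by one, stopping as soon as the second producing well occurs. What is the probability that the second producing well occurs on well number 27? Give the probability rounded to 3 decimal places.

0.019

Y = trial on which the second success occurs; negative binomial, r=2, p=0.097.
P(Y=27) = C(26,1) · p^2 · (1−p)^25
= 26 · 0.009409 · 0.078018 = 0.01909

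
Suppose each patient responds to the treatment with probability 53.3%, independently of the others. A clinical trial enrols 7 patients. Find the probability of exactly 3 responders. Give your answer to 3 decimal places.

0.252

X ~ Binomial(n=7, p=0.533).
P(X=3) = C(7,3) · p^3 · (1−p)^4
= 35 · 0.15142 · 0.047563 = 0.25207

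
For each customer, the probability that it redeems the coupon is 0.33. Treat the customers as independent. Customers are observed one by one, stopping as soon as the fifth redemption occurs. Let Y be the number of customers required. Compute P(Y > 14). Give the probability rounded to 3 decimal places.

Needing more than 14 customers ⇔ fewer than 5 successes in the first 14. With X ~ Binomial(14, 0.33), P(Y > 14) = P(X ≤ 4).
  k=0: C(14,0)·0.33^0·0.67^14 = 0.00367
  k=1: C(14,1)·0.33^1·0.67^13 = 0.02533
  k=2: C(14,2)·0.33^2·0.67^12 = 0.08109
  k=3: C(14,3)·0.33^3·0.67^11 = 0.15976
  k=4: C(14,4)·0.33^4·0.67^10 = 0.21639
P(X ≤ 4) = 0.48624

0.486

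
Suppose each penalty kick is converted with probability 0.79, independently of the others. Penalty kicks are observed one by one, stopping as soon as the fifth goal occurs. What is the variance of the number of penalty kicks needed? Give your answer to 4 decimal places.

1.6824

Y = total penalty kicks until the fifth success; negative binomial with r=5, p=0.79.
Var(Y) = r(1−p)/p² = 5·0.21 / 0.79² = 1.682423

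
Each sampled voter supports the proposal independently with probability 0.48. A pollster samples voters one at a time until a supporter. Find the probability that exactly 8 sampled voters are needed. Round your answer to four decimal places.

0.0049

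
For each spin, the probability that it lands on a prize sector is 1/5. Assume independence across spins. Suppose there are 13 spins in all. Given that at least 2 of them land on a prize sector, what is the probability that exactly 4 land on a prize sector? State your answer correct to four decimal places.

X ~ Binomial(13, 0.20). Want P(X=4 | X≥2) = P(X=4) / P(X≥2).
P(X=4) = C(13,4)·0.20^4·0.80^9 = 0.153545
P(X≥2) = 1 − 0.054976 − 0.178671 = 0.766354
Ratio = 0.153545 / 0.766354 = 0.200358

0.2004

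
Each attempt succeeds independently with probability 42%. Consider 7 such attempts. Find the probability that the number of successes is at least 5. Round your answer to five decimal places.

X ~ Binomial(7, 0.42); P(X ≥ 5) = Σ C(7,k) p^k (1−p)^(7−k) over k:
  k=5: C(7,5)·0.42^5·0.58^2 = 0.0923255
  k=6: C(7,6)·0.42^6·0.58^1 = 0.0222855
  k=7: C(7,7)·0.42^7·0.58^0 = 0.0023054
Total = 0.1169164

0.11692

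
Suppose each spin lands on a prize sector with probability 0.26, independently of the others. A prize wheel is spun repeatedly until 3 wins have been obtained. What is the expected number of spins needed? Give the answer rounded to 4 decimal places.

Y = total spins until the third success; negative binomial with r=3, p=0.26.
E[Y] = r / p = 3 / 0.26 = 11.538462

11.5385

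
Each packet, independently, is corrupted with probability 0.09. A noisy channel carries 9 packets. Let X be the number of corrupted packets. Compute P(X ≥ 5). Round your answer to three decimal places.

X ~ Binomial(9, 0.09); P(X ≥ 5) = Σ C(9,k) p^k (1−p)^(9−k) over k:
  k=5: C(9,5)·0.09^5·0.91^4 = 0.00051
  k=6: C(9,6)·0.09^6·0.91^3 = 0.00003
  k=7: C(9,7)·0.09^7·0.91^2 = 0.00000
  k=8: C(9,8)·0.09^8·0.91^1 = 0.00000
  k=9: C(9,9)·0.09^9·0.91^0 = 0.00000
Total = 0.00055

0.001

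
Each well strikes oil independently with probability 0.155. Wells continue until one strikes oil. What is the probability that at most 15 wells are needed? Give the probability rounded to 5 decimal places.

0.92004

Y = number of wells to the first success; geometric, p = 0.155.
P(Y ≤ 15) = 1 − (1−p)^15 = 1 − 0.0799559 = 0.9200441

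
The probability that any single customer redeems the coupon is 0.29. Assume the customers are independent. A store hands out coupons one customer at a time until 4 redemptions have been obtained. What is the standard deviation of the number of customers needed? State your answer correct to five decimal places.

5.81114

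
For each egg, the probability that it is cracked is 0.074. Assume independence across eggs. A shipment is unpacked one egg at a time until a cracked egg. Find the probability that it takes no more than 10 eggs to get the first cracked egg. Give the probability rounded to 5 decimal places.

0.53644

Y = number of eggs to the first success; geometric, p = 0.074.
P(Y ≤ 10) = 1 − (1−p)^10 = 1 − 0.4635642 = 0.5364358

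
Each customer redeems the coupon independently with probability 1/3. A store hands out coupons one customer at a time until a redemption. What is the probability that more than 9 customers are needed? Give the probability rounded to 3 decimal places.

0.026

Y = number of customers to the first success; geometric, p = 0.333333.
P(Y > 9) = P(first 9 all fail) = (1−p)^9 = 0.02601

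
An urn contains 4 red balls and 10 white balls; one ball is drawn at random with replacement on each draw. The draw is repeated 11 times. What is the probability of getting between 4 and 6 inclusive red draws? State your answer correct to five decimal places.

X ~ Binomial(11, 0.285714); P(4 ≤ X ≤ 6) = Σ C(11,k) p^k (1−p)^(11−k) over k:
  k=4: C(11,4)·0.285714^4·0.714286^7 = 0.2086150
  k=5: C(11,5)·0.285714^5·0.714286^6 = 0.1168244
  k=6: C(11,6)·0.285714^6·0.714286^5 = 0.0467298
Total = 0.3721691

0.37217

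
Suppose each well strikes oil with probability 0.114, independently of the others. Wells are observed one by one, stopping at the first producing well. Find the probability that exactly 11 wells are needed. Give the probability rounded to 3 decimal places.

0.034

Geometric (trials to first success), p = 0.114.
P(Y = 11) = (1−p)^10 · p = 0.29808 · 0.114 = 0.03398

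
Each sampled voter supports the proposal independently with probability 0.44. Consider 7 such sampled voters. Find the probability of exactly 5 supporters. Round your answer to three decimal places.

0.109

X ~ Binomial(n=7, p=0.44).
P(X=5) = C(7,5) · p^5 · (1−p)^2
= 21 · 0.016492 · 0.3136 = 0.10861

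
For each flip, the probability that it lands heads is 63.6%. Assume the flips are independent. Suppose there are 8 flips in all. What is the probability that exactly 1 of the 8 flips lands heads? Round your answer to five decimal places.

0.00431

X ~ Binomial(n=8, p=0.636).
P(X=1) = C(8,1) · p^1 · (1−p)^7
= 8 · 0.636 · 0.00084666 = 0.0043078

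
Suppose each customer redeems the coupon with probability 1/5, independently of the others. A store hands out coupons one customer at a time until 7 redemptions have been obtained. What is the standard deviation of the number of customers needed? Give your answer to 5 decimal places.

11.83216

Y = total customers until the seventh success; negative binomial with r=7, p=0.20.
SD(Y) = √[r(1−p)/p²] = √(140.0000000) = 11.8321596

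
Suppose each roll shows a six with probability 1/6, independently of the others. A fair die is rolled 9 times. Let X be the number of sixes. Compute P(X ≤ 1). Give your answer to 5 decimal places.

0.54266

X ~ Binomial(9, 0.166667); P(X ≤ 1) = Σ C(9,k) p^k (1−p)^(9−k) over k:
  k=0: C(9,0)·0.166667^0·0.833333^9 = 0.1938067
  k=1: C(9,1)·0.166667^1·0.833333^8 = 0.3488521
Total = 0.5426588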